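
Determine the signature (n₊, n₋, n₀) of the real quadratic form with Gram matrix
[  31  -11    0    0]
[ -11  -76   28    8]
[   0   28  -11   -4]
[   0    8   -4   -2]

Answer: (2, 2, 0)

Derivation:
step 0: pivot 31 → sign +
step 1: pivot -2477/31 → sign −
step 2: pivot -2943/2477 → sign −
step 3: pivot 2/327 → sign +
signature = (2, 2, 0)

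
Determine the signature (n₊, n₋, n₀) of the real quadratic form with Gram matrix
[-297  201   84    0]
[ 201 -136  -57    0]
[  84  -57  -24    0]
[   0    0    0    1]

step 0: pivot -297 → sign −
step 1: pivot 1/33 → sign +
step 2: pivot -1 → sign −
step 3: pivot 1 → sign +
signature = (2, 2, 0)

Answer: (2, 2, 0)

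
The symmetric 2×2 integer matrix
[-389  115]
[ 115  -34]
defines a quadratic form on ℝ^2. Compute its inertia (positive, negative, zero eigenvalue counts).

Answer: (0, 2, 0)

Derivation:
step 0: pivot -389 → sign −
step 1: pivot -1/389 → sign −
signature = (0, 2, 0)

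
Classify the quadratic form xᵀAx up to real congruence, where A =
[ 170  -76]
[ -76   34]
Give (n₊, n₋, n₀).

Answer: (2, 0, 0)

Derivation:
step 0: pivot 170 → sign +
step 1: pivot 2/85 → sign +
signature = (2, 0, 0)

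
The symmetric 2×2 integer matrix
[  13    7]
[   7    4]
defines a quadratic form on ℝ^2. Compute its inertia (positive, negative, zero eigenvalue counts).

step 0: pivot 13 → sign +
step 1: pivot 3/13 → sign +
signature = (2, 0, 0)

Answer: (2, 0, 0)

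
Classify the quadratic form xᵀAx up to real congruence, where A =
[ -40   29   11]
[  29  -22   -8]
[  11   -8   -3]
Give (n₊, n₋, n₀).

step 0: pivot -40 → sign −
step 1: pivot -39/40 → sign −
step 2: pivot 1/39 → sign +
signature = (1, 2, 0)

Answer: (1, 2, 0)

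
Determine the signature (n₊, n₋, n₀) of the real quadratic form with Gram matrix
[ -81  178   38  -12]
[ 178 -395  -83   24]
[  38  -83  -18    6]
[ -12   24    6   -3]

step 0: pivot -81 → sign −
step 1: pivot -311/81 → sign −
step 2: pivot -33/311 → sign −
step 3: pivot 3/11 → sign +
signature = (1, 3, 0)

Answer: (1, 3, 0)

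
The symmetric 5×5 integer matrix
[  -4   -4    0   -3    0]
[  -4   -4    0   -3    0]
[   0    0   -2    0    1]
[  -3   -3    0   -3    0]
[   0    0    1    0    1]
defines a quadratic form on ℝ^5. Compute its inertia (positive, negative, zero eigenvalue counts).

step 0: pivot -4 → sign −
step 1: pivot -2 → sign −
step 2: pivot -3/4 → sign −
step 3: pivot 3/2 → sign +
step 4: row/col 4 already zero → sign 0
signature = (1, 3, 1)

Answer: (1, 3, 1)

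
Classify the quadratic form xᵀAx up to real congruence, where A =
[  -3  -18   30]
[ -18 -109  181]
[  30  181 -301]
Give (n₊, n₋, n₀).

step 0: pivot -3 → sign −
step 1: pivot -1 → sign −
step 2: row/col 2 already zero → sign 0
signature = (0, 2, 1)

Answer: (0, 2, 1)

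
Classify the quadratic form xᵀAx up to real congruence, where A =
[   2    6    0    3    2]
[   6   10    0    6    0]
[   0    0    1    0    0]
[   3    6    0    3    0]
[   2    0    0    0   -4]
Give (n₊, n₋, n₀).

step 0: pivot 2 → sign +
step 1: pivot -8 → sign −
step 2: pivot 1 → sign +
step 3: pivot -3/8 → sign −
step 4: row/col 4 already zero → sign 0
signature = (2, 2, 1)

Answer: (2, 2, 1)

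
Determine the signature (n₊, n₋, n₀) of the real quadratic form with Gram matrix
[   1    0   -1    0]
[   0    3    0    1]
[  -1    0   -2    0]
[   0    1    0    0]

Answer: (2, 2, 0)

Derivation:
step 0: pivot 1 → sign +
step 1: pivot 3 → sign +
step 2: pivot -3 → sign −
step 3: pivot -1/3 → sign −
signature = (2, 2, 0)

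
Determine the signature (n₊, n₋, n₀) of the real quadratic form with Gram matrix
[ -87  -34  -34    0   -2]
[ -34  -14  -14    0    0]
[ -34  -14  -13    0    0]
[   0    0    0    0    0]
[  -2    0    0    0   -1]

step 0: pivot -87 → sign −
step 1: pivot -62/87 → sign −
step 2: pivot 1 → sign +
step 3: pivot -3/31 → sign −
step 4: row/col 4 already zero → sign 0
signature = (1, 3, 1)

Answer: (1, 3, 1)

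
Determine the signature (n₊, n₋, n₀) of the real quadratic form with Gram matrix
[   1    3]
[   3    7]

Answer: (1, 1, 0)

Derivation:
step 0: pivot 1 → sign +
step 1: pivot -2 → sign −
signature = (1, 1, 0)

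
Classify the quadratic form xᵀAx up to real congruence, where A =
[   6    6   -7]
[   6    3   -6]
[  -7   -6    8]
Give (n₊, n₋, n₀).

step 0: pivot 6 → sign +
step 1: pivot -3 → sign −
step 2: pivot 1/6 → sign +
signature = (2, 1, 0)

Answer: (2, 1, 0)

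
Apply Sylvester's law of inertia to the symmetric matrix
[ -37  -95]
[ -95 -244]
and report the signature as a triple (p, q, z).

Answer: (0, 2, 0)

Derivation:
step 0: pivot -37 → sign −
step 1: pivot -3/37 → sign −
signature = (0, 2, 0)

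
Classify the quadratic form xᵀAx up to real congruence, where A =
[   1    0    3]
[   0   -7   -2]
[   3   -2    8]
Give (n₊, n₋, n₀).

step 0: pivot 1 → sign +
step 1: pivot -7 → sign −
step 2: pivot -3/7 → sign −
signature = (1, 2, 0)

Answer: (1, 2, 0)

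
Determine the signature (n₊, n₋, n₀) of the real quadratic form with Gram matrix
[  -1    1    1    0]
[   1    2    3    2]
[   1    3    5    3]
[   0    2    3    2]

Answer: (3, 1, 0)

Derivation:
step 0: pivot -1 → sign −
step 1: pivot 3 → sign +
step 2: pivot 2/3 → sign +
step 3: pivot 1/2 → sign +
signature = (3, 1, 0)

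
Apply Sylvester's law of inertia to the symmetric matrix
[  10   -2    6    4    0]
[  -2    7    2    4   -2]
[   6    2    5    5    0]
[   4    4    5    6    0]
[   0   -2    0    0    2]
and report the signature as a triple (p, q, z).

Answer: (4, 1, 0)

Derivation:
step 0: pivot 10 → sign +
step 1: pivot 33/5 → sign +
step 2: pivot -5/33 → sign −
step 3: pivot 7/5 → sign +
step 4: pivot 2/7 → sign +
signature = (4, 1, 0)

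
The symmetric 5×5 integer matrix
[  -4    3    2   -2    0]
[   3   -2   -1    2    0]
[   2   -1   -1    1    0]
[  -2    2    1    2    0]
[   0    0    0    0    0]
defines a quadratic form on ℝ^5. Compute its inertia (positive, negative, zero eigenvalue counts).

step 0: pivot -4 → sign −
step 1: pivot 1/4 → sign +
step 2: pivot -1 → sign −
step 3: pivot 3 → sign +
step 4: row/col 4 already zero → sign 0
signature = (2, 2, 1)

Answer: (2, 2, 1)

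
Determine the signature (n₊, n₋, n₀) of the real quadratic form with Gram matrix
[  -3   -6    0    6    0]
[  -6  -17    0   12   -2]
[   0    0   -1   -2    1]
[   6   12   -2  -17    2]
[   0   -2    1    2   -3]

step 0: pivot -3 → sign −
step 1: pivot -5 → sign −
step 2: pivot -1 → sign −
step 3: pivot -1 → sign −
step 4: pivot -6/5 → sign −
signature = (0, 5, 0)

Answer: (0, 5, 0)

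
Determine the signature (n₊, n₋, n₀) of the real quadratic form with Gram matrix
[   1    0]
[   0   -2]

step 0: pivot 1 → sign +
step 1: pivot -2 → sign −
signature = (1, 1, 0)

Answer: (1, 1, 0)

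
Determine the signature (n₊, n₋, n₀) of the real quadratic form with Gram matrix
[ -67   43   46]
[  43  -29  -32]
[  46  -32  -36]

Answer: (0, 3, 0)

Derivation:
step 0: pivot -67 → sign −
step 1: pivot -94/67 → sign −
step 2: pivot -2/47 → sign −
signature = (0, 3, 0)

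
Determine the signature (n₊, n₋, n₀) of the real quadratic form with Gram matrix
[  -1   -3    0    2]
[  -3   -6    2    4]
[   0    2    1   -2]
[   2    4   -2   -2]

step 0: pivot -1 → sign −
step 1: pivot 3 → sign +
step 2: pivot -1/3 → sign −
step 3: pivot 2 → sign +
signature = (2, 2, 0)

Answer: (2, 2, 0)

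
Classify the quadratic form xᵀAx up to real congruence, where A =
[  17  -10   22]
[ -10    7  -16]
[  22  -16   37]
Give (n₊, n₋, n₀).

Answer: (3, 0, 0)

Derivation:
step 0: pivot 17 → sign +
step 1: pivot 19/17 → sign +
step 2: pivot 3/19 → sign +
signature = (3, 0, 0)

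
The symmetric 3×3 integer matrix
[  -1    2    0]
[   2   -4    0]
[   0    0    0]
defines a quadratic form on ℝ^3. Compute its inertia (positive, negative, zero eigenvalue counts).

Answer: (0, 1, 2)

Derivation:
step 0: pivot -1 → sign −
step 1: row/col 1 already zero → sign 0
step 2: row/col 2 already zero → sign 0
signature = (0, 1, 2)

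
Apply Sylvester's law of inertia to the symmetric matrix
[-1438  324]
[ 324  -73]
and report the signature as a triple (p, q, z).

Answer: (1, 1, 0)

Derivation:
step 0: pivot -1438 → sign −
step 1: pivot 1/719 → sign +
signature = (1, 1, 0)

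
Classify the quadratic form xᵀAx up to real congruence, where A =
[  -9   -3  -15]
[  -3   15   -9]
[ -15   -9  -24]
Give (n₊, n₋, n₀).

step 0: pivot -9 → sign −
step 1: pivot 16 → sign +
step 2: row/col 2 already zero → sign 0
signature = (1, 1, 1)

Answer: (1, 1, 1)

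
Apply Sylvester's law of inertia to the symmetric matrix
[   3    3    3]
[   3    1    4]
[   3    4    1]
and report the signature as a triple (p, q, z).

Answer: (1, 2, 0)

Derivation:
step 0: pivot 3 → sign +
step 1: pivot -2 → sign −
step 2: pivot -3/2 → sign −
signature = (1, 2, 0)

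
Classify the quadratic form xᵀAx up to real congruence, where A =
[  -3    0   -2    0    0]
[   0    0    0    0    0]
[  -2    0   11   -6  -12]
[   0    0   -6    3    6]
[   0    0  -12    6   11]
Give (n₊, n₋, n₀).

step 0: pivot -3 → sign −
step 1: pivot 37/3 → sign +
step 2: pivot 3/37 → sign +
step 3: pivot -1 → sign −
step 4: row/col 4 already zero → sign 0
signature = (2, 2, 1)

Answer: (2, 2, 1)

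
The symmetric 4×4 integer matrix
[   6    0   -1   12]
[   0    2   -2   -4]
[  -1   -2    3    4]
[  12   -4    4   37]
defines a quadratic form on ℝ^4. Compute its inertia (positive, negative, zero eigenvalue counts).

step 0: pivot 6 → sign +
step 1: pivot 2 → sign +
step 2: pivot 5/6 → sign +
step 3: pivot 1/5 → sign +
signature = (4, 0, 0)

Answer: (4, 0, 0)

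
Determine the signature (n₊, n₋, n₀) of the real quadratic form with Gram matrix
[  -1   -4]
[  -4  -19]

step 0: pivot -1 → sign −
step 1: pivot -3 → sign −
signature = (0, 2, 0)

Answer: (0, 2, 0)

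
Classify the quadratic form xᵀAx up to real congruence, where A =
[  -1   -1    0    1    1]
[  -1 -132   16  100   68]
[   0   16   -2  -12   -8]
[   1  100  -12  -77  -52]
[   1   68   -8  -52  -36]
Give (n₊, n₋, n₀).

step 0: pivot -1 → sign −
step 1: pivot -131 → sign −
step 2: pivot -6/131 → sign −
step 3: pivot -1 → sign −
step 4: row/col 4 already zero → sign 0
signature = (0, 4, 1)

Answer: (0, 4, 1)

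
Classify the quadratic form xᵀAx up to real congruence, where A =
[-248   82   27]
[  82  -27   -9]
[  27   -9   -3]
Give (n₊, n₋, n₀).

step 0: pivot -248 → sign −
step 1: pivot 7/62 → sign +
step 2: pivot -3/28 → sign −
signature = (1, 2, 0)

Answer: (1, 2, 0)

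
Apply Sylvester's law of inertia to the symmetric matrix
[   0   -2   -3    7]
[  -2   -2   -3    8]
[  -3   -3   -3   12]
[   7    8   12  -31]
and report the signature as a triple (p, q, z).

step 0: pivot -2 → sign −
step 1: pivot 2 → sign +
step 2: pivot 3/2 → sign +
step 3: pivot 1/2 → sign +
signature = (3, 1, 0)

Answer: (3, 1, 0)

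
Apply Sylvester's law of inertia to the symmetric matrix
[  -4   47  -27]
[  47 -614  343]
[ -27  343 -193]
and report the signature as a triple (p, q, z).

step 0: pivot -4 → sign −
step 1: pivot -247/4 → sign −
step 2: pivot -3/247 → sign −
signature = (0, 3, 0)

Answer: (0, 3, 0)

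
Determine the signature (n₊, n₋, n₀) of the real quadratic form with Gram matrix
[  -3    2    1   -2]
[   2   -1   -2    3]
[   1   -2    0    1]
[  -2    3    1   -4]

step 0: pivot -3 → sign −
step 1: pivot 1/3 → sign +
step 2: pivot -5 → sign −
step 3: pivot -6/5 → sign −
signature = (1, 3, 0)

Answer: (1, 3, 0)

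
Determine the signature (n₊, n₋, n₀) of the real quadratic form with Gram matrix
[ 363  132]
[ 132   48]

Answer: (1, 0, 1)

Derivation:
step 0: pivot 363 → sign +
step 1: row/col 1 already zero → sign 0
signature = (1, 0, 1)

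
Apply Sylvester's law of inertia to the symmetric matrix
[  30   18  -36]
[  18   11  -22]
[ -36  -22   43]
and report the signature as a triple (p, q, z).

step 0: pivot 30 → sign +
step 1: pivot 1/5 → sign +
step 2: pivot -1 → sign −
signature = (2, 1, 0)

Answer: (2, 1, 0)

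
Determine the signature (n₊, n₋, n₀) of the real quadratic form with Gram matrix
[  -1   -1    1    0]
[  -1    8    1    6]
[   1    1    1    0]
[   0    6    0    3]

step 0: pivot -1 → sign −
step 1: pivot 9 → sign +
step 2: pivot 2 → sign +
step 3: pivot -1 → sign −
signature = (2, 2, 0)

Answer: (2, 2, 0)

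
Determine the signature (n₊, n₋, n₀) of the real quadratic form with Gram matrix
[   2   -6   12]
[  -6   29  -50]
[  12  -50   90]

step 0: pivot 2 → sign +
step 1: pivot 11 → sign +
step 2: pivot 2/11 → sign +
signature = (3, 0, 0)

Answer: (3, 0, 0)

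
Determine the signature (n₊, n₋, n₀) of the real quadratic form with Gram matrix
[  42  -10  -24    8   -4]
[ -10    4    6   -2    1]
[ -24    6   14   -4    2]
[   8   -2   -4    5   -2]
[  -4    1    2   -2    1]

step 0: pivot 42 → sign +
step 1: pivot 34/21 → sign +
step 2: pivot 4/17 → sign +
step 3: pivot 2 → sign +
step 4: pivot 1/8 → sign +
signature = (5, 0, 0)

Answer: (5, 0, 0)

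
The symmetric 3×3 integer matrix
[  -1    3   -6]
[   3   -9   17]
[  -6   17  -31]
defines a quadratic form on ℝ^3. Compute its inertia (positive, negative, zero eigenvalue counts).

Answer: (1, 2, 0)

Derivation:
step 0: pivot -1 → sign −
step 1: pivot 5 → sign +
step 2: pivot -1/5 → sign −
signature = (1, 2, 0)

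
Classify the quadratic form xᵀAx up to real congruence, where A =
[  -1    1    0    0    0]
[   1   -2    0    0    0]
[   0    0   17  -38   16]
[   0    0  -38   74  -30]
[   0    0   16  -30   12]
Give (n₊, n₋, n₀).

Answer: (1, 4, 0)

Derivation:
step 0: pivot -1 → sign −
step 1: pivot -1 → sign −
step 2: pivot 17 → sign +
step 3: pivot -186/17 → sign −
step 4: pivot -2/93 → sign −
signature = (1, 4, 0)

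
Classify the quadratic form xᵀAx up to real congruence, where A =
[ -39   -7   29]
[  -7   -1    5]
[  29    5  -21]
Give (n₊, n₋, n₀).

Answer: (2, 1, 0)

Derivation:
step 0: pivot -39 → sign −
step 1: pivot 10/39 → sign +
step 2: pivot 2/5 → sign +
signature = (2, 1, 0)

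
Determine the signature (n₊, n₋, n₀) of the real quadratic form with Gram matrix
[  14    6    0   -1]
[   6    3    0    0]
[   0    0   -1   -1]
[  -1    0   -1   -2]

step 0: pivot 14 → sign +
step 1: pivot 3/7 → sign +
step 2: pivot -1 → sign −
step 3: pivot -3/2 → sign −
signature = (2, 2, 0)

Answer: (2, 2, 0)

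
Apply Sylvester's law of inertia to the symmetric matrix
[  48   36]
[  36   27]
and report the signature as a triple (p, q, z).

Answer: (1, 0, 1)

Derivation:
step 0: pivot 48 → sign +
step 1: row/col 1 already zero → sign 0
signature = (1, 0, 1)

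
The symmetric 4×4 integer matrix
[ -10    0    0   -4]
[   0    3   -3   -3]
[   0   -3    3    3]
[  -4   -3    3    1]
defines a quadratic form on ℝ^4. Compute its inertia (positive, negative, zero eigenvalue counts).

Answer: (1, 2, 1)

Derivation:
step 0: pivot -10 → sign −
step 1: pivot 3 → sign +
step 2: pivot -2/5 → sign −
step 3: row/col 3 already zero → sign 0
signature = (1, 2, 1)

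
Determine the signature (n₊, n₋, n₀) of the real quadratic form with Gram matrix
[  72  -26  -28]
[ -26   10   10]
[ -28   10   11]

Answer: (3, 0, 0)

Derivation:
step 0: pivot 72 → sign +
step 1: pivot 11/18 → sign +
step 2: pivot 1/11 → sign +
signature = (3, 0, 0)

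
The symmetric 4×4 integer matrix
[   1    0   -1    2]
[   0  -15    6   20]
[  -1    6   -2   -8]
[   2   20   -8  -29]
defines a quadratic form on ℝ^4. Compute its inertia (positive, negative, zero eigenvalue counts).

step 0: pivot 1 → sign +
step 1: pivot -15 → sign −
step 2: pivot -3/5 → sign −
step 3: pivot 1/3 → sign +
signature = (2, 2, 0)

Answer: (2, 2, 0)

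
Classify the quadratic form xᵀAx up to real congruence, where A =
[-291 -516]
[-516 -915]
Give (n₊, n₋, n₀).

step 0: pivot -291 → sign −
step 1: pivot -3/97 → sign −
signature = (0, 2, 0)

Answer: (0, 2, 0)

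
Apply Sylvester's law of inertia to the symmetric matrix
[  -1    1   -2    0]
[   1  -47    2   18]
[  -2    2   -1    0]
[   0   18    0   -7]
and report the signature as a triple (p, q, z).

step 0: pivot -1 → sign −
step 1: pivot -46 → sign −
step 2: pivot 3 → sign +
step 3: pivot 1/23 → sign +
signature = (2, 2, 0)

Answer: (2, 2, 0)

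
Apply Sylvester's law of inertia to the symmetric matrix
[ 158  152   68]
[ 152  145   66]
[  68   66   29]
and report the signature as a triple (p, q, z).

step 0: pivot 158 → sign +
step 1: pivot -97/79 → sign −
step 2: pivot 1/97 → sign +
signature = (2, 1, 0)

Answer: (2, 1, 0)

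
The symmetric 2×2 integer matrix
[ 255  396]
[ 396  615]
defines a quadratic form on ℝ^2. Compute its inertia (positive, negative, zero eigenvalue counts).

Answer: (2, 0, 0)

Derivation:
step 0: pivot 255 → sign +
step 1: pivot 3/85 → sign +
signature = (2, 0, 0)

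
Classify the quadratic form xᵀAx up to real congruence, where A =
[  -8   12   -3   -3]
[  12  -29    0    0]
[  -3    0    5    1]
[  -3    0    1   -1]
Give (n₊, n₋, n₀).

Answer: (1, 3, 0)

Derivation:
step 0: pivot -8 → sign −
step 1: pivot -11 → sign −
step 2: pivot 701/88 → sign +
step 3: pivot -6/701 → sign −
signature = (1, 3, 0)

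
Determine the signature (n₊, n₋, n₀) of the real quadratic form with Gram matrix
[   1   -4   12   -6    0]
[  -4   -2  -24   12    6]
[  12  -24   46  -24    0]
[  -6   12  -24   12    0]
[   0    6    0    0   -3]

step 0: pivot 1 → sign +
step 1: pivot -18 → sign −
step 2: pivot -66 → sign −
step 3: pivot -16/33 → sign −
step 4: row/col 4 already zero → sign 0
signature = (1, 3, 1)

Answer: (1, 3, 1)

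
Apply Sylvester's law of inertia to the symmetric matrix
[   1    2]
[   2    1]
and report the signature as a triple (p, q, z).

Answer: (1, 1, 0)

Derivation:
step 0: pivot 1 → sign +
step 1: pivot -3 → sign −
signature = (1, 1, 0)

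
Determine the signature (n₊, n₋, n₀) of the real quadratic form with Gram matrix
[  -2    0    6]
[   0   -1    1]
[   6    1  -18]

Answer: (1, 2, 0)

Derivation:
step 0: pivot -2 → sign −
step 1: pivot -1 → sign −
step 2: pivot 1 → sign +
signature = (1, 2, 0)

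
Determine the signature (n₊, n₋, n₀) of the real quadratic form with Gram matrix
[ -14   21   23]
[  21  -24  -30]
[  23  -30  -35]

Answer: (2, 1, 0)

Derivation:
step 0: pivot -14 → sign −
step 1: pivot 15/2 → sign +
step 2: pivot 3/35 → sign +
signature = (2, 1, 0)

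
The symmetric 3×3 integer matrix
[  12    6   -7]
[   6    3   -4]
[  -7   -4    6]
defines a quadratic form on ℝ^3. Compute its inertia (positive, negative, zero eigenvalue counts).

step 0: pivot 12 → sign +
step 1: pivot 23/12 → sign +
step 2: pivot -3/23 → sign −
signature = (2, 1, 0)

Answer: (2, 1, 0)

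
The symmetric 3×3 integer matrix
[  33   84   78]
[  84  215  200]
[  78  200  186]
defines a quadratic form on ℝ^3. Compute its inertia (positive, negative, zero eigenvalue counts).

Answer: (2, 1, 0)

Derivation:
step 0: pivot 33 → sign +
step 1: pivot 13/11 → sign +
step 2: pivot -2/13 → sign −
signature = (2, 1, 0)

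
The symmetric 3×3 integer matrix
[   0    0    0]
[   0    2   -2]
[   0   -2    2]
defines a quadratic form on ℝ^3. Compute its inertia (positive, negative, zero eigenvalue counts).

Answer: (1, 0, 2)

Derivation:
step 0: pivot 2 → sign +
step 1: row/col 1 already zero → sign 0
step 2: row/col 2 already zero → sign 0
signature = (1, 0, 2)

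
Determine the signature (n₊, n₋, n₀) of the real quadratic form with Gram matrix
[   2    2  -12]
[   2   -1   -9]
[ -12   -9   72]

Answer: (2, 1, 0)

Derivation:
step 0: pivot 2 → sign +
step 1: pivot -3 → sign −
step 2: pivot 3 → sign +
signature = (2, 1, 0)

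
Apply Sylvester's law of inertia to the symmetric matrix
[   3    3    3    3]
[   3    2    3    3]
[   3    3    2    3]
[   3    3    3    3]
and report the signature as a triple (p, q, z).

Answer: (1, 2, 1)

Derivation:
step 0: pivot 3 → sign +
step 1: pivot -1 → sign −
step 2: pivot -1 → sign −
step 3: row/col 3 already zero → sign 0
signature = (1, 2, 1)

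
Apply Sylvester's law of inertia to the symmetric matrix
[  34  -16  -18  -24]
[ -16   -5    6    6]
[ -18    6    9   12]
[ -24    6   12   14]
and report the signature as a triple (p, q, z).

step 0: pivot 34 → sign +
step 1: pivot -213/17 → sign −
step 2: pivot -3/71 → sign −
step 3: pivot 2 → sign +
signature = (2, 2, 0)

Answer: (2, 2, 0)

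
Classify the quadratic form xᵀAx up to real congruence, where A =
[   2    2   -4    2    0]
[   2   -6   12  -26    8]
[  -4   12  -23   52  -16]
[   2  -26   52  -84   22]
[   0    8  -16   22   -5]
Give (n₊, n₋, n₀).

Answer: (3, 1, 1)

Derivation:
step 0: pivot 2 → sign +
step 1: pivot -8 → sign −
step 2: pivot 1 → sign +
step 3: pivot 12 → sign +
step 4: row/col 4 already zero → sign 0
signature = (3, 1, 1)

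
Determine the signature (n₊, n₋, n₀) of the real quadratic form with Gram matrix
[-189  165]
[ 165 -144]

Answer: (1, 1, 0)

Derivation:
step 0: pivot -189 → sign −
step 1: pivot 1/21 → sign +
signature = (1, 1, 0)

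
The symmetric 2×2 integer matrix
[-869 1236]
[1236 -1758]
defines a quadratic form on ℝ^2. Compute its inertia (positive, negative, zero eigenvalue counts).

step 0: pivot -869 → sign −
step 1: pivot -6/869 → sign −
signature = (0, 2, 0)

Answer: (0, 2, 0)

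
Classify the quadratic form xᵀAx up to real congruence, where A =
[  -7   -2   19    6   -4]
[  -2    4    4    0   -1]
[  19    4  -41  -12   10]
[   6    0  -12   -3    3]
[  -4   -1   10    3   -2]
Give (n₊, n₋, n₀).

Answer: (4, 1, 0)

Derivation:
step 0: pivot -7 → sign −
step 1: pivot 32/7 → sign +
step 2: pivot 81/8 → sign +
step 3: pivot 1/9 → sign +
step 4: pivot 1/6 → sign +
signature = (4, 1, 0)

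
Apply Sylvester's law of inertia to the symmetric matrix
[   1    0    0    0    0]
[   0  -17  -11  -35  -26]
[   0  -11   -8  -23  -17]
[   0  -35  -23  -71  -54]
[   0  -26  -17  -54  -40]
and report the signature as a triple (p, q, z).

Answer: (2, 3, 0)

Derivation:
step 0: pivot 1 → sign +
step 1: pivot -17 → sign −
step 2: pivot -15/17 → sign −
step 3: pivot 6/5 → sign +
step 4: pivot -1/3 → sign −
signature = (2, 3, 0)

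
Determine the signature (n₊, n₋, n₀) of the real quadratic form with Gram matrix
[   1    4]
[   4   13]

step 0: pivot 1 → sign +
step 1: pivot -3 → sign −
signature = (1, 1, 0)

Answer: (1, 1, 0)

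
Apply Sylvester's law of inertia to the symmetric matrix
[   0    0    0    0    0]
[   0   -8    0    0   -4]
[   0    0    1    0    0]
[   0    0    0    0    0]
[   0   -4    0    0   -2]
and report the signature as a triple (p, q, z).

step 0: pivot -8 → sign −
step 1: pivot 1 → sign +
step 2: row/col 2 already zero → sign 0
step 3: row/col 3 already zero → sign 0
step 4: row/col 4 already zero → sign 0
signature = (1, 1, 3)

Answer: (1, 1, 3)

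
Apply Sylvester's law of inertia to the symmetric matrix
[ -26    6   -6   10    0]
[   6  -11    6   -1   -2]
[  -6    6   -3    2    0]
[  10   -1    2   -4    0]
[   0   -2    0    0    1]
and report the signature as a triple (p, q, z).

Answer: (2, 3, 0)

Derivation:
step 0: pivot -26 → sign −
step 1: pivot -125/13 → sign −
step 2: pivot 3/5 → sign +
step 3: pivot -11/75 → sign −
step 4: pivot 3/11 → sign +
signature = (2, 3, 0)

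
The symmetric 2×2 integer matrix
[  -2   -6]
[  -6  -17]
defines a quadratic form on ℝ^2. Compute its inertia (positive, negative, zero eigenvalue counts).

step 0: pivot -2 → sign −
step 1: pivot 1 → sign +
signature = (1, 1, 0)

Answer: (1, 1, 0)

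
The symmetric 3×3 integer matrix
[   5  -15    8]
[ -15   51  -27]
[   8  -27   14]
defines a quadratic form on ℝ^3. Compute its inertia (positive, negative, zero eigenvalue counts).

step 0: pivot 5 → sign +
step 1: pivot 6 → sign +
step 2: pivot -3/10 → sign −
signature = (2, 1, 0)

Answer: (2, 1, 0)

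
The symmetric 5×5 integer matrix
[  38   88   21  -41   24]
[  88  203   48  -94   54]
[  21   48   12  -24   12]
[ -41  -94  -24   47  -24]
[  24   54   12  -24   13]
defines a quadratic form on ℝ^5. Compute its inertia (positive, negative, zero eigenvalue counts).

step 0: pivot 38 → sign +
step 1: pivot -15/19 → sign −
step 2: pivot 9/10 → sign +
step 3: pivot -1 → sign −
step 4: pivot 1 → sign +
signature = (3, 2, 0)

Answer: (3, 2, 0)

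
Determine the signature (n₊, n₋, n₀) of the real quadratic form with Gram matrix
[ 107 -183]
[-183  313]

Answer: (2, 0, 0)

Derivation:
step 0: pivot 107 → sign +
step 1: pivot 2/107 → sign +
signature = (2, 0, 0)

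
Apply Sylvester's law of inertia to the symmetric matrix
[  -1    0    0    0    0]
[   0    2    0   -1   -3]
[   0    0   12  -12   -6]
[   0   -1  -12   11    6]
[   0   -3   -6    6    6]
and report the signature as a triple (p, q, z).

step 0: pivot -1 → sign −
step 1: pivot 2 → sign +
step 2: pivot 12 → sign +
step 3: pivot -3/2 → sign −
step 4: row/col 4 already zero → sign 0
signature = (2, 2, 1)

Answer: (2, 2, 1)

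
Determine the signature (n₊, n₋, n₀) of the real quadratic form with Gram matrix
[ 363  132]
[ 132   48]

Answer: (1, 0, 1)

Derivation:
step 0: pivot 363 → sign +
step 1: row/col 1 already zero → sign 0
signature = (1, 0, 1)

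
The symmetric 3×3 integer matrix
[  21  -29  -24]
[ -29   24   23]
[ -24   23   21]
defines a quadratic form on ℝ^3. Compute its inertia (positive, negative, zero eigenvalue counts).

Answer: (1, 2, 0)

Derivation:
step 0: pivot 21 → sign +
step 1: pivot -337/21 → sign −
step 2: pivot -6/337 → sign −
signature = (1, 2, 0)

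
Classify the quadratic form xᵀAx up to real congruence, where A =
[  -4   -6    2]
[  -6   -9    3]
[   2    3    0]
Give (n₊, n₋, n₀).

Answer: (1, 1, 1)

Derivation:
step 0: pivot -4 → sign −
step 1: pivot 1 → sign +
step 2: row/col 2 already zero → sign 0
signature = (1, 1, 1)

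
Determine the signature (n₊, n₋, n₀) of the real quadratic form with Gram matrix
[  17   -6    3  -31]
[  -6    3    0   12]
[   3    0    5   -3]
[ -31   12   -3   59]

Answer: (4, 0, 0)

Derivation:
step 0: pivot 17 → sign +
step 1: pivot 15/17 → sign +
step 2: pivot 16/5 → sign +
step 3: pivot 3/4 → sign +
signature = (4, 0, 0)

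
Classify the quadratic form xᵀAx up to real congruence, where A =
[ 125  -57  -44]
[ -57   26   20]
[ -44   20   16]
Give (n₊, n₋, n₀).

Answer: (2, 0, 1)

Derivation:
step 0: pivot 125 → sign +
step 1: pivot 1/125 → sign +
step 2: row/col 2 already zero → sign 0
signature = (2, 0, 1)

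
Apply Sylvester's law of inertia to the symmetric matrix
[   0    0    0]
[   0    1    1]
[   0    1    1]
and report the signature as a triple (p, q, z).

step 0: pivot 1 → sign +
step 1: row/col 1 already zero → sign 0
step 2: row/col 2 already zero → sign 0
signature = (1, 0, 2)

Answer: (1, 0, 2)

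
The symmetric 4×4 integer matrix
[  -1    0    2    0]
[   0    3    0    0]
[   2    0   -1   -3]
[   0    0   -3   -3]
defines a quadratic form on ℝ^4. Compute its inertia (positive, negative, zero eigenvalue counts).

Answer: (2, 2, 0)

Derivation:
step 0: pivot -1 → sign −
step 1: pivot 3 → sign +
step 2: pivot 3 → sign +
step 3: pivot -6 → sign −
signature = (2, 2, 0)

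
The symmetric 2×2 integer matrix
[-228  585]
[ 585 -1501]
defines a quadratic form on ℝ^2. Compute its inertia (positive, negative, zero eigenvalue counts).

step 0: pivot -228 → sign −
step 1: pivot -1/76 → sign −
signature = (0, 2, 0)

Answer: (0, 2, 0)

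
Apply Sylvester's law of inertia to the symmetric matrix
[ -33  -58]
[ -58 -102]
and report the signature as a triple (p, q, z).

step 0: pivot -33 → sign −
step 1: pivot -2/33 → sign −
signature = (0, 2, 0)

Answer: (0, 2, 0)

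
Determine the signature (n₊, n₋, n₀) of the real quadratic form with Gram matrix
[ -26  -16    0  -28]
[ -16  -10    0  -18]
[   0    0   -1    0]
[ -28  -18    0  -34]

step 0: pivot -26 → sign −
step 1: pivot -2/13 → sign −
step 2: pivot -1 → sign −
step 3: row/col 3 already zero → sign 0
signature = (0, 3, 1)

Answer: (0, 3, 1)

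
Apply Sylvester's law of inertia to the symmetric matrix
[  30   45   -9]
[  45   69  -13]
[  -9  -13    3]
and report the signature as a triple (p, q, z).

step 0: pivot 30 → sign +
step 1: pivot 3/2 → sign +
step 2: pivot 2/15 → sign +
signature = (3, 0, 0)

Answer: (3, 0, 0)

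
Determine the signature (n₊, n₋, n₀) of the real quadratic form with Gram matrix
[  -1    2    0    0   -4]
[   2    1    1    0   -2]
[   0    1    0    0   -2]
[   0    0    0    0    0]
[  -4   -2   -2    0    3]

step 0: pivot -1 → sign −
step 1: pivot 5 → sign +
step 2: pivot -1/5 → sign −
step 3: pivot -1 → sign −
step 4: row/col 4 already zero → sign 0
signature = (1, 3, 1)

Answer: (1, 3, 1)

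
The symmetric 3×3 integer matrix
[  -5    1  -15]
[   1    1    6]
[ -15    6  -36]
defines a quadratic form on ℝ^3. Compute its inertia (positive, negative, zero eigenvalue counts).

step 0: pivot -5 → sign −
step 1: pivot 6/5 → sign +
step 2: pivot 3/2 → sign +
signature = (2, 1, 0)

Answer: (2, 1, 0)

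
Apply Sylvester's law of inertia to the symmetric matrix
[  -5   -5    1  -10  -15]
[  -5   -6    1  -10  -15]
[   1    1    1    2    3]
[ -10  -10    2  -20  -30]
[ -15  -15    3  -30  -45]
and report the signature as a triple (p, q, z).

step 0: pivot -5 → sign −
step 1: pivot -1 → sign −
step 2: pivot 6/5 → sign +
step 3: row/col 3 already zero → sign 0
step 4: row/col 4 already zero → sign 0
signature = (1, 2, 2)

Answer: (1, 2, 2)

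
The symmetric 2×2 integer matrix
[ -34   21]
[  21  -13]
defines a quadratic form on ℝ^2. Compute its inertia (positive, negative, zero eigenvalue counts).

step 0: pivot -34 → sign −
step 1: pivot -1/34 → sign −
signature = (0, 2, 0)

Answer: (0, 2, 0)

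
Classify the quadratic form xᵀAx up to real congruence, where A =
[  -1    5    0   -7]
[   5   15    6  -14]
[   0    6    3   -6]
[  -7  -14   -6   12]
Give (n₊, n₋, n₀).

Answer: (3, 1, 0)

Derivation:
step 0: pivot -1 → sign −
step 1: pivot 40 → sign +
step 2: pivot 21/10 → sign +
step 3: pivot 3/28 → sign +
signature = (3, 1, 0)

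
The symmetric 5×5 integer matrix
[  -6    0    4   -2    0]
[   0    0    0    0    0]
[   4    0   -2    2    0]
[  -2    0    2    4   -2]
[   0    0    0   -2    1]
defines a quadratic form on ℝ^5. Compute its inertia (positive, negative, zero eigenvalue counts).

step 0: pivot -6 → sign −
step 1: pivot 2/3 → sign +
step 2: pivot 4 → sign +
step 3: row/col 3 already zero → sign 0
step 4: row/col 4 already zero → sign 0
signature = (2, 1, 2)

Answer: (2, 1, 2)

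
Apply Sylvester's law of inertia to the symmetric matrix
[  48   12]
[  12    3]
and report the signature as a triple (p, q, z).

step 0: pivot 48 → sign +
step 1: row/col 1 already zero → sign 0
signature = (1, 0, 1)

Answer: (1, 0, 1)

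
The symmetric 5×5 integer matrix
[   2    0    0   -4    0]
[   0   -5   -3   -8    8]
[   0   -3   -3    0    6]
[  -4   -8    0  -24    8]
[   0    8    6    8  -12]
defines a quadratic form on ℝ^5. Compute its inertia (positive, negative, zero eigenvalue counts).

step 0: pivot 2 → sign +
step 1: pivot -5 → sign −
step 2: pivot -6/5 → sign −
step 3: pivot 2 → sign +
step 4: row/col 4 already zero → sign 0
signature = (2, 2, 1)

Answer: (2, 2, 1)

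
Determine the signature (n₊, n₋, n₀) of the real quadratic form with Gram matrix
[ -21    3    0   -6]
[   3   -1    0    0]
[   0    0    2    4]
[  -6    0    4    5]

step 0: pivot -21 → sign −
step 1: pivot -4/7 → sign −
step 2: pivot 2 → sign +
step 3: row/col 3 already zero → sign 0
signature = (1, 2, 1)

Answer: (1, 2, 1)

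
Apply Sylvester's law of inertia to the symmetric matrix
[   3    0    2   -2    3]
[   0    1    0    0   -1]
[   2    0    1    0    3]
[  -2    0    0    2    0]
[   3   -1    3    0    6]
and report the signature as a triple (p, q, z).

step 0: pivot 3 → sign +
step 1: pivot 1 → sign +
step 2: pivot -1/3 → sign −
step 3: pivot 6 → sign +
step 4: pivot -1 → sign −
signature = (3, 2, 0)

Answer: (3, 2, 0)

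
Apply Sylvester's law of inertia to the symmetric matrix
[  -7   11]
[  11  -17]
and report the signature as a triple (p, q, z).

Answer: (1, 1, 0)

Derivation:
step 0: pivot -7 → sign −
step 1: pivot 2/7 → sign +
signature = (1, 1, 0)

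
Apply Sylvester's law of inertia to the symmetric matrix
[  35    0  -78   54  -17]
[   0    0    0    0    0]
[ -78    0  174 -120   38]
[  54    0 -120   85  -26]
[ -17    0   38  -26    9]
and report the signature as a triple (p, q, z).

step 0: pivot 35 → sign +
step 1: pivot 6/35 → sign +
step 2: pivot 1 → sign +
step 3: pivot 2/3 → sign +
step 4: row/col 4 already zero → sign 0
signature = (4, 0, 1)

Answer: (4, 0, 1)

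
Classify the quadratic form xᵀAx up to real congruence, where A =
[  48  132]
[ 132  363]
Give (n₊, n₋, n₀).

Answer: (1, 0, 1)

Derivation:
step 0: pivot 48 → sign +
step 1: row/col 1 already zero → sign 0
signature = (1, 0, 1)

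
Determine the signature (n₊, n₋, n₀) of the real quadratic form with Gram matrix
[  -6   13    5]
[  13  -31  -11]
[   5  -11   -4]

Answer: (1, 2, 0)

Derivation:
step 0: pivot -6 → sign −
step 1: pivot -17/6 → sign −
step 2: pivot 3/17 → sign +
signature = (1, 2, 0)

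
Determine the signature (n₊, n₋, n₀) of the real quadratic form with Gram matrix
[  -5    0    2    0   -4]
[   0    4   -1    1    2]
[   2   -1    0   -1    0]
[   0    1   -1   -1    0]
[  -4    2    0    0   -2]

step 0: pivot -5 → sign −
step 1: pivot 4 → sign +
step 2: pivot 11/20 → sign +
step 3: pivot -25/11 → sign −
step 4: pivot -6/25 → sign −
signature = (2, 3, 0)

Answer: (2, 3, 0)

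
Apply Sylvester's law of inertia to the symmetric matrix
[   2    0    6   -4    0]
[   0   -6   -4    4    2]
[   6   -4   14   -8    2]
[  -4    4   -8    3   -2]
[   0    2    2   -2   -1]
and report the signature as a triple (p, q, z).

step 0: pivot 2 → sign +
step 1: pivot -6 → sign −
step 2: pivot -4/3 → sign −
step 3: pivot -1 → sign −
step 4: row/col 4 already zero → sign 0
signature = (1, 3, 1)

Answer: (1, 3, 1)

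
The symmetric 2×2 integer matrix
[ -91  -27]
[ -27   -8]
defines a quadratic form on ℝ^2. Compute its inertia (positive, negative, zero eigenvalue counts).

Answer: (1, 1, 0)

Derivation:
step 0: pivot -91 → sign −
step 1: pivot 1/91 → sign +
signature = (1, 1, 0)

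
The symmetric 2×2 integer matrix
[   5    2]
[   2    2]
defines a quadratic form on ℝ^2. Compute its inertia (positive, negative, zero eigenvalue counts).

step 0: pivot 5 → sign +
step 1: pivot 6/5 → sign +
signature = (2, 0, 0)

Answer: (2, 0, 0)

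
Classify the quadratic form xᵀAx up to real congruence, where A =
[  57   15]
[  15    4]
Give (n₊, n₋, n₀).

step 0: pivot 57 → sign +
step 1: pivot 1/19 → sign +
signature = (2, 0, 0)

Answer: (2, 0, 0)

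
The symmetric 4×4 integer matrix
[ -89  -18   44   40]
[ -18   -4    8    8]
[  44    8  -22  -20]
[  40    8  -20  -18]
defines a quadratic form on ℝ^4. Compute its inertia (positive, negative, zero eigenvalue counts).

Answer: (1, 2, 1)

Derivation:
step 0: pivot -89 → sign −
step 1: pivot -32/89 → sign −
step 2: pivot 2 → sign +
step 3: row/col 3 already zero → sign 0
signature = (1, 2, 1)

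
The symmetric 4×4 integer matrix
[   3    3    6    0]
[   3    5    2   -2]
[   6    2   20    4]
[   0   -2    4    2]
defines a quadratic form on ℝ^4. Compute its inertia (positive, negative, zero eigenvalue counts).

Answer: (2, 0, 2)

Derivation:
step 0: pivot 3 → sign +
step 1: pivot 2 → sign +
step 2: row/col 2 already zero → sign 0
step 3: row/col 3 already zero → sign 0
signature = (2, 0, 2)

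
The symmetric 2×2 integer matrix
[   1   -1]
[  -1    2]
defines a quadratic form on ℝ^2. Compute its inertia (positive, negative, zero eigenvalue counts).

step 0: pivot 1 → sign +
step 1: pivot 1 → sign +
signature = (2, 0, 0)

Answer: (2, 0, 0)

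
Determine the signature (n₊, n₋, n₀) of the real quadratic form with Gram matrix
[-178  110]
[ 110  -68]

Answer: (0, 2, 0)

Derivation:
step 0: pivot -178 → sign −
step 1: pivot -2/89 → sign −
signature = (0, 2, 0)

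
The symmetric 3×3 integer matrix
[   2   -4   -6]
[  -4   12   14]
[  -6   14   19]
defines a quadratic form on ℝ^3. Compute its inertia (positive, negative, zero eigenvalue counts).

Answer: (2, 0, 1)

Derivation:
step 0: pivot 2 → sign +
step 1: pivot 4 → sign +
step 2: row/col 2 already zero → sign 0
signature = (2, 0, 1)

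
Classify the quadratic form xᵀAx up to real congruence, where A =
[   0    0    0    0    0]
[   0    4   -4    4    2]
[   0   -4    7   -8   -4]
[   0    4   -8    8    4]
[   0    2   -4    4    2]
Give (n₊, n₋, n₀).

step 0: pivot 4 → sign +
step 1: pivot 3 → sign +
step 2: pivot -4/3 → sign −
step 3: row/col 3 already zero → sign 0
step 4: row/col 4 already zero → sign 0
signature = (2, 1, 2)

Answer: (2, 1, 2)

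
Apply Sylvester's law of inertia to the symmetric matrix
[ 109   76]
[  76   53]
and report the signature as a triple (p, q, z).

Answer: (2, 0, 0)

Derivation:
step 0: pivot 109 → sign +
step 1: pivot 1/109 → sign +
signature = (2, 0, 0)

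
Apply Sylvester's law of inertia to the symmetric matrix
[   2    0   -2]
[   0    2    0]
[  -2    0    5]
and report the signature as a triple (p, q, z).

step 0: pivot 2 → sign +
step 1: pivot 2 → sign +
step 2: pivot 3 → sign +
signature = (3, 0, 0)

Answer: (3, 0, 0)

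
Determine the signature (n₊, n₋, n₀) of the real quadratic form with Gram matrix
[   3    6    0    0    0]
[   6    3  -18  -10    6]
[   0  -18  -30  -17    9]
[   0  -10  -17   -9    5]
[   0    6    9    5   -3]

step 0: pivot 3 → sign +
step 1: pivot -9 → sign −
step 2: pivot 6 → sign +
step 3: pivot 11/18 → sign +
step 4: pivot -6/11 → sign −
signature = (3, 2, 0)

Answer: (3, 2, 0)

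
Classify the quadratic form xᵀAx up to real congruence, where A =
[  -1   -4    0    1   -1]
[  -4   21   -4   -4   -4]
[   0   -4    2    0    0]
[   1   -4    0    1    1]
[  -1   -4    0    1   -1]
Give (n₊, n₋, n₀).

Answer: (2, 2, 1)

Derivation:
step 0: pivot -1 → sign −
step 1: pivot 37 → sign +
step 2: pivot 58/37 → sign +
step 3: pivot -6/29 → sign −
step 4: row/col 4 already zero → sign 0
signature = (2, 2, 1)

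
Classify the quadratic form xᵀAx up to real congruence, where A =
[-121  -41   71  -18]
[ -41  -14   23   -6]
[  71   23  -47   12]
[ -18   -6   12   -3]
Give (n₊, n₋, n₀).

Answer: (1, 3, 0)

Derivation:
step 0: pivot -121 → sign −
step 1: pivot -13/121 → sign −
step 2: pivot 66/13 → sign +
step 3: pivot -3/11 → sign −
signature = (1, 3, 0)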